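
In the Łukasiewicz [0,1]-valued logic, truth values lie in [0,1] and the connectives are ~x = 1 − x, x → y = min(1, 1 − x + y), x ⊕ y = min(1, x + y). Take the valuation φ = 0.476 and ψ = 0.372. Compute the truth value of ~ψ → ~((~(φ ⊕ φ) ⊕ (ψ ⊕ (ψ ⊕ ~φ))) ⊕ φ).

~ψ = 1 − 0.372 = 0.628
φ ⊕ φ = min(1, 0.476 + 0.476) = min(1, 0.952) = 0.952
~(φ ⊕ φ) = 1 − 0.952 = 0.048
~φ = 1 − 0.476 = 0.524
ψ ⊕ ~φ = min(1, 0.372 + 0.524) = min(1, 0.896) = 0.896
ψ ⊕ (ψ ⊕ ~φ) = min(1, 0.372 + 0.896) = min(1, 1.268) = 1.000
~(φ ⊕ φ) ⊕ (ψ ⊕ (ψ ⊕ ~φ)) = min(1, 0.048 + 1.000) = min(1, 1.048) = 1.000
(~(φ ⊕ φ) ⊕ (ψ ⊕ (ψ ⊕ ~φ))) ⊕ φ = min(1, 1.000 + 0.476) = min(1, 1.476) = 1.000
~((~(φ ⊕ φ) ⊕ (ψ ⊕ (ψ ⊕ ~φ))) ⊕ φ) = 1 − 1.000 = 0.000
~ψ → ~((~(φ ⊕ φ) ⊕ (ψ ⊕ (ψ ⊕ ~φ))) ⊕ φ) = min(1, 1 − 0.628 + 0.000) = min(1, 0.372) = 0.372

0.372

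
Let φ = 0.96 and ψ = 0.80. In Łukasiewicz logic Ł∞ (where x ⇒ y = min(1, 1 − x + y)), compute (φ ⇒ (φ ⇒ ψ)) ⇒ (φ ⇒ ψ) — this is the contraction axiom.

0.96

φ ⇒ ψ = min(1, 1 − 0.96 + 0.80) = min(1, 0.84) = 0.84
φ ⇒ (φ ⇒ ψ) = min(1, 1 − 0.96 + 0.84) = min(1, 0.88) = 0.88
(φ ⇒ (φ ⇒ ψ)) ⇒ (φ ⇒ ψ) = min(1, 1 − 0.88 + 0.84) = min(1, 0.96) = 0.96
(The value 0.96 < 1 shows this instance is not satisfied; fails in Ł∞ (the t-norm is not idempotent).)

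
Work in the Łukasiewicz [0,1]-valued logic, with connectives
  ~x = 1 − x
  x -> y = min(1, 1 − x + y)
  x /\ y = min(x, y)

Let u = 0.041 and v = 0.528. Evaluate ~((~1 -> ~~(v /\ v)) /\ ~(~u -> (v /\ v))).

~1 = 1 − 1.000 = 0.000
v /\ v = min(0.528, 0.528) = 0.528
~(v /\ v) = 1 − 0.528 = 0.472
~~(v /\ v) = 1 − 0.472 = 0.528
~1 -> ~~(v /\ v) = min(1, 1 − 0.000 + 0.528) = min(1, 1.528) = 1.000
~u = 1 − 0.041 = 0.959
~u -> (v /\ v) = min(1, 1 − 0.959 + 0.528) = min(1, 0.569) = 0.569
~(~u -> (v /\ v)) = 1 − 0.569 = 0.431
(~1 -> ~~(v /\ v)) /\ ~(~u -> (v /\ v)) = min(1.000, 0.431) = 0.431
~((~1 -> ~~(v /\ v)) /\ ~(~u -> (v /\ v))) = 1 − 0.431 = 0.569

0.569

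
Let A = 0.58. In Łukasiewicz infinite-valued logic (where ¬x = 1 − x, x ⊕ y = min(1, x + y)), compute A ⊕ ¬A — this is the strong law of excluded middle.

1.00

¬A = 1 − 0.58 = 0.42
A ⊕ ¬A = min(1, 0.58 + 0.42) = min(1, 1.00) = 1.00
(As expected: always 1 in Ł∞ since a ⊕ (1−a) = 1.)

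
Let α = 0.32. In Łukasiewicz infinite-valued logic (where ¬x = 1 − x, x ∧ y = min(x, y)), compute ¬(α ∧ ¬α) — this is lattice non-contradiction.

0.68

¬α = 1 − 0.32 = 0.68
α ∧ ¬α = min(0.32, 0.68) = 0.32
¬(α ∧ ¬α) = 1 − 0.32 = 0.68
(The value 0.68 < 1 shows this instance is not satisfied; not a Ł∞-tautology — its value is 1 − min(a, 1−a).)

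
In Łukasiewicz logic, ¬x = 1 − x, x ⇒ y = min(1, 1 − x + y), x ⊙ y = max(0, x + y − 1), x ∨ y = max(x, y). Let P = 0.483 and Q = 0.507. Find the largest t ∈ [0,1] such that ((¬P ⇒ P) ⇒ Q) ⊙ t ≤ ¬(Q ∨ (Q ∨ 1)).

¬P = 1 − 0.483 = 0.517
¬P ⇒ P = min(1, 1 − 0.517 + 0.483) = min(1, 0.966) = 0.966
(¬P ⇒ P) ⇒ Q = min(1, 1 − 0.966 + 0.507) = min(1, 0.541) = 0.541
So the left factor is (¬P ⇒ P) ⇒ Q = 0.541.
Q ∨ 1 = max(0.507, 1.000) = 1.000
Q ∨ (Q ∨ 1) = max(0.507, 1.000) = 1.000
¬(Q ∨ (Q ∨ 1)) = 1 − 1.000 = 0.000
So the right-hand bound is ¬(Q ∨ (Q ∨ 1)) = 0.000.
The residuum of the Łukasiewicz t-norm gives the supremum: min(1, 1 − 0.541 + 0.000).
1 − 0.541 + 0.000 = 0.459, so t = min(1, 0.459) = 0.459.
Check: 0.541 ⊙ 0.459 = max(0, 0.000) = 0.000 ≤ 0.000.

0.459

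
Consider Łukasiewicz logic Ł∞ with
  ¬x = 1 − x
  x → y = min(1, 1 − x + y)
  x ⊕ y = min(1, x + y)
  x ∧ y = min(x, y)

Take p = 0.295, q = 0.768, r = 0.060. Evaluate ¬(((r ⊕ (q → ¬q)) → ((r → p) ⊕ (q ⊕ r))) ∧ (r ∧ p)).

0.940

¬q = 1 − 0.768 = 0.232
q → ¬q = min(1, 1 − 0.768 + 0.232) = min(1, 0.464) = 0.464
r ⊕ (q → ¬q) = min(1, 0.060 + 0.464) = min(1, 0.524) = 0.524
r → p = min(1, 1 − 0.060 + 0.295) = min(1, 1.235) = 1.000
q ⊕ r = min(1, 0.768 + 0.060) = min(1, 0.828) = 0.828
(r → p) ⊕ (q ⊕ r) = min(1, 1.000 + 0.828) = min(1, 1.828) = 1.000
(r ⊕ (q → ¬q)) → ((r → p) ⊕ (q ⊕ r)) = min(1, 1 − 0.524 + 1.000) = min(1, 1.476) = 1.000
r ∧ p = min(0.060, 0.295) = 0.060
((r ⊕ (q → ¬q)) → ((r → p) ⊕ (q ⊕ r))) ∧ (r ∧ p) = min(1.000, 0.060) = 0.060
¬(((r ⊕ (q → ¬q)) → ((r → p) ⊕ (q ⊕ r))) ∧ (r ∧ p)) = 1 − 0.060 = 0.940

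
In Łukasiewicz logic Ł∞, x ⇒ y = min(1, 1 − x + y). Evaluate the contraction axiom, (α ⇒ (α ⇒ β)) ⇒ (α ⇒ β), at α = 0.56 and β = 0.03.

α ⇒ β = min(1, 1 − 0.56 + 0.03) = min(1, 0.47) = 0.47
α ⇒ (α ⇒ β) = min(1, 1 − 0.56 + 0.47) = min(1, 0.91) = 0.91
(α ⇒ (α ⇒ β)) ⇒ (α ⇒ β) = min(1, 1 − 0.91 + 0.47) = min(1, 0.56) = 0.56
(The value 0.56 < 1 shows this instance is not satisfied; fails in Ł∞ (the t-norm is not idempotent).)

0.56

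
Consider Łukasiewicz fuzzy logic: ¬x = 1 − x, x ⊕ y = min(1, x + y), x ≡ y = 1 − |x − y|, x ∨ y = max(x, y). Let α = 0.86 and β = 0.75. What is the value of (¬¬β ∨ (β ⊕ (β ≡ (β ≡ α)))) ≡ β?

¬β = 1 − 0.75 = 0.25
¬¬β = 1 − 0.25 = 0.75
β ≡ α = 1 − |0.75 − 0.86| = 1 − 0.11 = 0.89
β ≡ (β ≡ α) = 1 − |0.75 − 0.89| = 1 − 0.14 = 0.86
β ⊕ (β ≡ (β ≡ α)) = min(1, 0.75 + 0.86) = min(1, 1.61) = 1.00
¬¬β ∨ (β ⊕ (β ≡ (β ≡ α))) = max(0.75, 1.00) = 1.00
(¬¬β ∨ (β ⊕ (β ≡ (β ≡ α)))) ≡ β = 1 − |1.00 − 0.75| = 1 − 0.25 = 0.75

0.75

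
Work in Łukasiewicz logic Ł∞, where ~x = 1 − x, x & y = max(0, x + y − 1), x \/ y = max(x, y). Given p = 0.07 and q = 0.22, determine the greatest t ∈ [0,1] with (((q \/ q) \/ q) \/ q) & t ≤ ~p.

1.00

q \/ q = max(0.22, 0.22) = 0.22
(q \/ q) \/ q = max(0.22, 0.22) = 0.22
((q \/ q) \/ q) \/ q = max(0.22, 0.22) = 0.22
So the left factor is ((q \/ q) \/ q) \/ q = 0.22.
~p = 1 − 0.07 = 0.93
So the right-hand bound is ~p = 0.93.
The residuum of the Łukasiewicz t-norm gives the supremum: min(1, 1 − 0.22 + 0.93).
1 − 0.22 + 0.93 = 1.71, so t = min(1, 1.71) = 1.00.
Check: 0.22 & 1.00 = max(0, 0.22) = 0.22 ≤ 0.93.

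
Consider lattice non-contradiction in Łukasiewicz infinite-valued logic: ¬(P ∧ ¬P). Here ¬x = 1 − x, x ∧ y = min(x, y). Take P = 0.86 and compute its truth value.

¬P = 1 − 0.86 = 0.14
P ∧ ¬P = min(0.86, 0.14) = 0.14
¬(P ∧ ¬P) = 1 − 0.14 = 0.86
(The value 0.86 < 1 shows this instance is not satisfied; not a Ł∞-tautology — its value is 1 − min(a, 1−a).)

0.86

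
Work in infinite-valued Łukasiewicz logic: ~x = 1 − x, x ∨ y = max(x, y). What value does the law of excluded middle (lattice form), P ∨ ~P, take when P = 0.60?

0.60

~P = 1 − 0.60 = 0.40
P ∨ ~P = max(0.60, 0.40) = 0.60
(The value 0.60 < 1 shows this instance is not satisfied; not a Ł∞-tautology — its value is max(a, 1−a).)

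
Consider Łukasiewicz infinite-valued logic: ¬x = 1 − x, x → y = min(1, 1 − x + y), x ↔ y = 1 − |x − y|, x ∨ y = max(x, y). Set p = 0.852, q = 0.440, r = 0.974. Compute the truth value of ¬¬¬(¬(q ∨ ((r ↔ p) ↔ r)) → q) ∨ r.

r ↔ p = 1 − |0.974 − 0.852| = 1 − 0.122 = 0.878
(r ↔ p) ↔ r = 1 − |0.878 − 0.974| = 1 − 0.096 = 0.904
q ∨ ((r ↔ p) ↔ r) = max(0.440, 0.904) = 0.904
¬(q ∨ ((r ↔ p) ↔ r)) = 1 − 0.904 = 0.096
¬(q ∨ ((r ↔ p) ↔ r)) → q = min(1, 1 − 0.096 + 0.440) = min(1, 1.344) = 1.000
¬(¬(q ∨ ((r ↔ p) ↔ r)) → q) = 1 − 1.000 = 0.000
¬¬(¬(q ∨ ((r ↔ p) ↔ r)) → q) = 1 − 0.000 = 1.000
¬¬¬(¬(q ∨ ((r ↔ p) ↔ r)) → q) = 1 − 1.000 = 0.000
¬¬¬(¬(q ∨ ((r ↔ p) ↔ r)) → q) ∨ r = max(0.000, 0.974) = 0.974

0.974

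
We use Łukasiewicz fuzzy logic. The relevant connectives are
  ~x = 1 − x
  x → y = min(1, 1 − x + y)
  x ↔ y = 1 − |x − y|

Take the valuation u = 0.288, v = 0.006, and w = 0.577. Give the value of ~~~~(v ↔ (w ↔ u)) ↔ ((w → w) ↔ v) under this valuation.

w ↔ u = 1 − |0.577 − 0.288| = 1 − 0.289 = 0.711
v ↔ (w ↔ u) = 1 − |0.006 − 0.711| = 1 − 0.705 = 0.295
~(v ↔ (w ↔ u)) = 1 − 0.295 = 0.705
~~(v ↔ (w ↔ u)) = 1 − 0.705 = 0.295
~~~(v ↔ (w ↔ u)) = 1 − 0.295 = 0.705
~~~~(v ↔ (w ↔ u)) = 1 − 0.705 = 0.295
w → w = min(1, 1 − 0.577 + 0.577) = min(1, 1.000) = 1.000
(w → w) ↔ v = 1 − |1.000 − 0.006| = 1 − 0.994 = 0.006
~~~~(v ↔ (w ↔ u)) ↔ ((w → w) ↔ v) = 1 − |0.295 − 0.006| = 1 − 0.289 = 0.711

0.711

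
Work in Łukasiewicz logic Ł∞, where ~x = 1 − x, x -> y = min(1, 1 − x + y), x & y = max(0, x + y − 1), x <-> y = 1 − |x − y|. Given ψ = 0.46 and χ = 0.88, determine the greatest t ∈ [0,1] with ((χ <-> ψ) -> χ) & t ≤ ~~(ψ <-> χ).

0.58

χ <-> ψ = 1 − |0.88 − 0.46| = 1 − 0.42 = 0.58
(χ <-> ψ) -> χ = min(1, 1 − 0.58 + 0.88) = min(1, 1.30) = 1.00
So the left factor is (χ <-> ψ) -> χ = 1.00.
ψ <-> χ = 1 − |0.46 − 0.88| = 1 − 0.42 = 0.58
~(ψ <-> χ) = 1 − 0.58 = 0.42
~~(ψ <-> χ) = 1 − 0.42 = 0.58
So the right-hand bound is ~~(ψ <-> χ) = 0.58.
The residuum of the Łukasiewicz t-norm gives the supremum: min(1, 1 − 1.00 + 0.58).
1 − 1.00 + 0.58 = 0.58, so t = min(1, 0.58) = 0.58.
Check: 1.00 & 0.58 = max(0, 0.58) = 0.58 ≤ 0.58.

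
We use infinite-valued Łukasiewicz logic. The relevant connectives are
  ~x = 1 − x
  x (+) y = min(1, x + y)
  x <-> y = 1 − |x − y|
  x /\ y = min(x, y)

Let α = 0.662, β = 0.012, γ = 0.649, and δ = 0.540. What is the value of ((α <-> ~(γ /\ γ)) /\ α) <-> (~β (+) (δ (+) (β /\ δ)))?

γ /\ γ = min(0.649, 0.649) = 0.649
~(γ /\ γ) = 1 − 0.649 = 0.351
α <-> ~(γ /\ γ) = 1 − |0.662 − 0.351| = 1 − 0.311 = 0.689
(α <-> ~(γ /\ γ)) /\ α = min(0.689, 0.662) = 0.662
~β = 1 − 0.012 = 0.988
β /\ δ = min(0.012, 0.540) = 0.012
δ (+) (β /\ δ) = min(1, 0.540 + 0.012) = min(1, 0.552) = 0.552
~β (+) (δ (+) (β /\ δ)) = min(1, 0.988 + 0.552) = min(1, 1.540) = 1.000
((α <-> ~(γ /\ γ)) /\ α) <-> (~β (+) (δ (+) (β /\ δ))) = 1 − |0.662 − 1.000| = 1 − 0.338 = 0.662

0.662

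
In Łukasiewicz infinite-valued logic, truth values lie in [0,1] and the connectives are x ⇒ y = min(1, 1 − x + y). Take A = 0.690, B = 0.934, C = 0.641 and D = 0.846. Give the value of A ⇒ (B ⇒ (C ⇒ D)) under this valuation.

C ⇒ D = min(1, 1 − 0.641 + 0.846) = min(1, 1.205) = 1.000
B ⇒ (C ⇒ D) = min(1, 1 − 0.934 + 1.000) = min(1, 1.066) = 1.000
A ⇒ (B ⇒ (C ⇒ D)) = min(1, 1 − 0.690 + 1.000) = min(1, 1.310) = 1.000

1.000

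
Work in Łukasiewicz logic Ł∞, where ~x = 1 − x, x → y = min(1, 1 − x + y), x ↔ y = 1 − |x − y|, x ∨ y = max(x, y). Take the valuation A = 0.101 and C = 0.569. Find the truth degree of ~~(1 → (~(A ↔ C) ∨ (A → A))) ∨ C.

A ↔ C = 1 − |0.101 − 0.569| = 1 − 0.468 = 0.532
~(A ↔ C) = 1 − 0.532 = 0.468
A → A = min(1, 1 − 0.101 + 0.101) = min(1, 1.000) = 1.000
~(A ↔ C) ∨ (A → A) = max(0.468, 1.000) = 1.000
1 → (~(A ↔ C) ∨ (A → A)) = min(1, 1 − 1.000 + 1.000) = min(1, 1.000) = 1.000
~(1 → (~(A ↔ C) ∨ (A → A))) = 1 − 1.000 = 0.000
~~(1 → (~(A ↔ C) ∨ (A → A))) = 1 − 0.000 = 1.000
~~(1 → (~(A ↔ C) ∨ (A → A))) ∨ C = max(1.000, 0.569) = 1.000

1.000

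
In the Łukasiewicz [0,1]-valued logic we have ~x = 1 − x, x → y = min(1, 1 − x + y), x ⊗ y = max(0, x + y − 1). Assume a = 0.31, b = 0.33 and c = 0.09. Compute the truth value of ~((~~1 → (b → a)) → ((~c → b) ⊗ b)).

0.98

~1 = 1 − 1.00 = 0.00
~~1 = 1 − 0.00 = 1.00
b → a = min(1, 1 − 0.33 + 0.31) = min(1, 0.98) = 0.98
~~1 → (b → a) = min(1, 1 − 1.00 + 0.98) = min(1, 0.98) = 0.98
~c = 1 − 0.09 = 0.91
~c → b = min(1, 1 − 0.91 + 0.33) = min(1, 0.42) = 0.42
(~c → b) ⊗ b = max(0, 0.42 + 0.33 − 1) = max(0, -0.25) = 0.00
(~~1 → (b → a)) → ((~c → b) ⊗ b) = min(1, 1 − 0.98 + 0.00) = min(1, 0.02) = 0.02
~((~~1 → (b → a)) → ((~c → b) ⊗ b)) = 1 − 0.02 = 0.98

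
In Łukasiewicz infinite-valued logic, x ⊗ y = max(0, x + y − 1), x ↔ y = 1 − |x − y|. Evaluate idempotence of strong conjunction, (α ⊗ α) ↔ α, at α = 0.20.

α ⊗ α = max(0, 0.20 + 0.20 − 1) = max(0, -0.60) = 0.00
(α ⊗ α) ↔ α = 1 − |0.00 − 0.20| = 1 − 0.20 = 0.80
(The value 0.80 < 1 shows this instance is not satisfied; fails in Ł∞ since a ⊗ a = max(0, 2a−1) ≠ a in general.)

0.80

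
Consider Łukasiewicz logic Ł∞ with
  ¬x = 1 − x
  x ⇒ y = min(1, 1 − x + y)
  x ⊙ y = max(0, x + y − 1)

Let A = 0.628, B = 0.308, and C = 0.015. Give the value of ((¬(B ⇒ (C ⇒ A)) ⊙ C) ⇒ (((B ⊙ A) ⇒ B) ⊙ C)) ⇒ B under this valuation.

C ⇒ A = min(1, 1 − 0.015 + 0.628) = min(1, 1.613) = 1.000
B ⇒ (C ⇒ A) = min(1, 1 − 0.308 + 1.000) = min(1, 1.692) = 1.000
¬(B ⇒ (C ⇒ A)) = 1 − 1.000 = 0.000
¬(B ⇒ (C ⇒ A)) ⊙ C = max(0, 0.000 + 0.015 − 1) = max(0, -0.985) = 0.000
B ⊙ A = max(0, 0.308 + 0.628 − 1) = max(0, -0.064) = 0.000
(B ⊙ A) ⇒ B = min(1, 1 − 0.000 + 0.308) = min(1, 1.308) = 1.000
((B ⊙ A) ⇒ B) ⊙ C = max(0, 1.000 + 0.015 − 1) = max(0, 0.015) = 0.015
(¬(B ⇒ (C ⇒ A)) ⊙ C) ⇒ (((B ⊙ A) ⇒ B) ⊙ C) = min(1, 1 − 0.000 + 0.015) = min(1, 1.015) = 1.000
((¬(B ⇒ (C ⇒ A)) ⊙ C) ⇒ (((B ⊙ A) ⇒ B) ⊙ C)) ⇒ B = min(1, 1 − 1.000 + 0.308) = min(1, 0.308) = 0.308

0.308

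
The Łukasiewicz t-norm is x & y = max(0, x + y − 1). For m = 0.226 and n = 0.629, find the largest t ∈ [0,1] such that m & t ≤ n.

1.000

The residuum of the Łukasiewicz t-norm gives the supremum: min(1, 1 − 0.226 + 0.629).
1 − 0.226 + 0.629 = 1.403, so t = min(1, 1.403) = 1.000.
Check: 0.226 & 1.000 = max(0, 0.226) = 0.226 ≤ 0.629.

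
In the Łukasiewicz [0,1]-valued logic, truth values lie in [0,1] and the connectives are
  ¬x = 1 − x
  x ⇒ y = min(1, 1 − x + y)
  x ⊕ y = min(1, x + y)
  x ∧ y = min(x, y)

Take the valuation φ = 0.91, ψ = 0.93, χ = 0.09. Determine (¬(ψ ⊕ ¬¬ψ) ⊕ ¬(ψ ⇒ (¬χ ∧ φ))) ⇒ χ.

1.00

¬ψ = 1 − 0.93 = 0.07
¬¬ψ = 1 − 0.07 = 0.93
ψ ⊕ ¬¬ψ = min(1, 0.93 + 0.93) = min(1, 1.86) = 1.00
¬(ψ ⊕ ¬¬ψ) = 1 − 1.00 = 0.00
¬χ = 1 − 0.09 = 0.91
¬χ ∧ φ = min(0.91, 0.91) = 0.91
ψ ⇒ (¬χ ∧ φ) = min(1, 1 − 0.93 + 0.91) = min(1, 0.98) = 0.98
¬(ψ ⇒ (¬χ ∧ φ)) = 1 − 0.98 = 0.02
¬(ψ ⊕ ¬¬ψ) ⊕ ¬(ψ ⇒ (¬χ ∧ φ)) = min(1, 0.00 + 0.02) = min(1, 0.02) = 0.02
(¬(ψ ⊕ ¬¬ψ) ⊕ ¬(ψ ⇒ (¬χ ∧ φ))) ⇒ χ = min(1, 1 − 0.02 + 0.09) = min(1, 1.07) = 1.00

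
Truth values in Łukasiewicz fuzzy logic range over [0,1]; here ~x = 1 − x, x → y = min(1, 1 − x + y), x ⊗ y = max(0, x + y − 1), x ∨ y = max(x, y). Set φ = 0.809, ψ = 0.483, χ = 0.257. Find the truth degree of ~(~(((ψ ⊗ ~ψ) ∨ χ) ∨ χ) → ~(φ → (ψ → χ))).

0.708

~ψ = 1 − 0.483 = 0.517
ψ ⊗ ~ψ = max(0, 0.483 + 0.517 − 1) = max(0, 0.000) = 0.000
(ψ ⊗ ~ψ) ∨ χ = max(0.000, 0.257) = 0.257
((ψ ⊗ ~ψ) ∨ χ) ∨ χ = max(0.257, 0.257) = 0.257
~(((ψ ⊗ ~ψ) ∨ χ) ∨ χ) = 1 − 0.257 = 0.743
ψ → χ = min(1, 1 − 0.483 + 0.257) = min(1, 0.774) = 0.774
φ → (ψ → χ) = min(1, 1 − 0.809 + 0.774) = min(1, 0.965) = 0.965
~(φ → (ψ → χ)) = 1 − 0.965 = 0.035
~(((ψ ⊗ ~ψ) ∨ χ) ∨ χ) → ~(φ → (ψ → χ)) = min(1, 1 − 0.743 + 0.035) = min(1, 0.292) = 0.292
~(~(((ψ ⊗ ~ψ) ∨ χ) ∨ χ) → ~(φ → (ψ → χ))) = 1 − 0.292 = 0.708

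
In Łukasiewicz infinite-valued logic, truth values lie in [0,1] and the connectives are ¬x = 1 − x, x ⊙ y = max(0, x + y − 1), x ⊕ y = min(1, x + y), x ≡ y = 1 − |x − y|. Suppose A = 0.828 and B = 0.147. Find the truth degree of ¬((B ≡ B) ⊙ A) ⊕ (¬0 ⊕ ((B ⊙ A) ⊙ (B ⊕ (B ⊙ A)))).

1.000

B ≡ B = 1 − |0.147 − 0.147| = 1 − 0.000 = 1.000
(B ≡ B) ⊙ A = max(0, 1.000 + 0.828 − 1) = max(0, 0.828) = 0.828
¬((B ≡ B) ⊙ A) = 1 − 0.828 = 0.172
¬0 = 1 − 0.000 = 1.000
B ⊙ A = max(0, 0.147 + 0.828 − 1) = max(0, -0.025) = 0.000
B ⊕ (B ⊙ A) = min(1, 0.147 + 0.000) = min(1, 0.147) = 0.147
(B ⊙ A) ⊙ (B ⊕ (B ⊙ A)) = max(0, 0.000 + 0.147 − 1) = max(0, -0.853) = 0.000
¬0 ⊕ ((B ⊙ A) ⊙ (B ⊕ (B ⊙ A))) = min(1, 1.000 + 0.000) = min(1, 1.000) = 1.000
¬((B ≡ B) ⊙ A) ⊕ (¬0 ⊕ ((B ⊙ A) ⊙ (B ⊕ (B ⊙ A)))) = min(1, 0.172 + 1.000) = min(1, 1.172) = 1.000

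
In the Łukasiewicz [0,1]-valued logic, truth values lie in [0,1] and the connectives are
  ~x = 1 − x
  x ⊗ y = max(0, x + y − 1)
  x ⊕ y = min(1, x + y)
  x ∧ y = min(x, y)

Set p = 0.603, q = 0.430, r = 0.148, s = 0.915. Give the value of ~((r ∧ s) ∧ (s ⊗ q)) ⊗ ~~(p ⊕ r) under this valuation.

0.603

r ∧ s = min(0.148, 0.915) = 0.148
s ⊗ q = max(0, 0.915 + 0.430 − 1) = max(0, 0.345) = 0.345
(r ∧ s) ∧ (s ⊗ q) = min(0.148, 0.345) = 0.148
~((r ∧ s) ∧ (s ⊗ q)) = 1 − 0.148 = 0.852
p ⊕ r = min(1, 0.603 + 0.148) = min(1, 0.751) = 0.751
~(p ⊕ r) = 1 − 0.751 = 0.249
~~(p ⊕ r) = 1 − 0.249 = 0.751
~((r ∧ s) ∧ (s ⊗ q)) ⊗ ~~(p ⊕ r) = max(0, 0.852 + 0.751 − 1) = max(0, 0.603) = 0.603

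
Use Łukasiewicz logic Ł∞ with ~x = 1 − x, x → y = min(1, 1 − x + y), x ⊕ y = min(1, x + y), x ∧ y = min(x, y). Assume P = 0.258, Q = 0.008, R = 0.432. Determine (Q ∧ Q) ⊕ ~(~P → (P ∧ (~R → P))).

0.492

Q ∧ Q = min(0.008, 0.008) = 0.008
~P = 1 − 0.258 = 0.742
~R = 1 − 0.432 = 0.568
~R → P = min(1, 1 − 0.568 + 0.258) = min(1, 0.690) = 0.690
P ∧ (~R → P) = min(0.258, 0.690) = 0.258
~P → (P ∧ (~R → P)) = min(1, 1 − 0.742 + 0.258) = min(1, 0.516) = 0.516
~(~P → (P ∧ (~R → P))) = 1 − 0.516 = 0.484
(Q ∧ Q) ⊕ ~(~P → (P ∧ (~R → P))) = min(1, 0.008 + 0.484) = min(1, 0.492) = 0.492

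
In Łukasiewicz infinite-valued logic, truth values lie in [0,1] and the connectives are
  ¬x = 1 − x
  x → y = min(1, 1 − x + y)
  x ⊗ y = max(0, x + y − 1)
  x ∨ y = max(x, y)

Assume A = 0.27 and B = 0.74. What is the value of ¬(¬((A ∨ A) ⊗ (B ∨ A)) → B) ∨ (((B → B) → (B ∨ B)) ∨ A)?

0.74

A ∨ A = max(0.27, 0.27) = 0.27
B ∨ A = max(0.74, 0.27) = 0.74
(A ∨ A) ⊗ (B ∨ A) = max(0, 0.27 + 0.74 − 1) = max(0, 0.01) = 0.01
¬((A ∨ A) ⊗ (B ∨ A)) = 1 − 0.01 = 0.99
¬((A ∨ A) ⊗ (B ∨ A)) → B = min(1, 1 − 0.99 + 0.74) = min(1, 0.75) = 0.75
¬(¬((A ∨ A) ⊗ (B ∨ A)) → B) = 1 − 0.75 = 0.25
B → B = min(1, 1 − 0.74 + 0.74) = min(1, 1.00) = 1.00
B ∨ B = max(0.74, 0.74) = 0.74
(B → B) → (B ∨ B) = min(1, 1 − 1.00 + 0.74) = min(1, 0.74) = 0.74
((B → B) → (B ∨ B)) ∨ A = max(0.74, 0.27) = 0.74
¬(¬((A ∨ A) ⊗ (B ∨ A)) → B) ∨ (((B → B) → (B ∨ B)) ∨ A) = max(0.25, 0.74) = 0.74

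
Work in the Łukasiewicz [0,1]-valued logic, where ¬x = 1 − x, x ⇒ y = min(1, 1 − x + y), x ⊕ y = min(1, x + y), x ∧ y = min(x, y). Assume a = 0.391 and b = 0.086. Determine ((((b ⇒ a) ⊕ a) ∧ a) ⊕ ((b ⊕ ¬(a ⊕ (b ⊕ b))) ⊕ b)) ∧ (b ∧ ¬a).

0.086

b ⇒ a = min(1, 1 − 0.086 + 0.391) = min(1, 1.305) = 1.000
(b ⇒ a) ⊕ a = min(1, 1.000 + 0.391) = min(1, 1.391) = 1.000
((b ⇒ a) ⊕ a) ∧ a = min(1.000, 0.391) = 0.391
b ⊕ b = min(1, 0.086 + 0.086) = min(1, 0.172) = 0.172
a ⊕ (b ⊕ b) = min(1, 0.391 + 0.172) = min(1, 0.563) = 0.563
¬(a ⊕ (b ⊕ b)) = 1 − 0.563 = 0.437
b ⊕ ¬(a ⊕ (b ⊕ b)) = min(1, 0.086 + 0.437) = min(1, 0.523) = 0.523
(b ⊕ ¬(a ⊕ (b ⊕ b))) ⊕ b = min(1, 0.523 + 0.086) = min(1, 0.609) = 0.609
(((b ⇒ a) ⊕ a) ∧ a) ⊕ ((b ⊕ ¬(a ⊕ (b ⊕ b))) ⊕ b) = min(1, 0.391 + 0.609) = min(1, 1.000) = 1.000
¬a = 1 − 0.391 = 0.609
b ∧ ¬a = min(0.086, 0.609) = 0.086
((((b ⇒ a) ⊕ a) ∧ a) ⊕ ((b ⊕ ¬(a ⊕ (b ⊕ b))) ⊕ b)) ∧ (b ∧ ¬a) = min(1.000, 0.086) = 0.086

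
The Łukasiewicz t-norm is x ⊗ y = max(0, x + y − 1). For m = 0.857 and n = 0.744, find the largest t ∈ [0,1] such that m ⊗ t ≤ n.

The residuum of the Łukasiewicz t-norm gives the supremum: min(1, 1 − 0.857 + 0.744).
1 − 0.857 + 0.744 = 0.887, so t = min(1, 0.887) = 0.887.
Check: 0.857 ⊗ 0.887 = max(0, 0.744) = 0.744 ≤ 0.744.

0.887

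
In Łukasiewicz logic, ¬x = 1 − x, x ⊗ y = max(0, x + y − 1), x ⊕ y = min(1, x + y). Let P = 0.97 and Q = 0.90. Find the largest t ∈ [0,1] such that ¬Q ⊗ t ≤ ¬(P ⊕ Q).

0.90

¬Q = 1 − 0.90 = 0.10
So the left factor is ¬Q = 0.10.
P ⊕ Q = min(1, 0.97 + 0.90) = min(1, 1.87) = 1.00
¬(P ⊕ Q) = 1 − 1.00 = 0.00
So the right-hand bound is ¬(P ⊕ Q) = 0.00.
The residuum of the Łukasiewicz t-norm gives the supremum: min(1, 1 − 0.10 + 0.00).
1 − 0.10 + 0.00 = 0.90, so t = min(1, 0.90) = 0.90.
Check: 0.10 ⊗ 0.90 = max(0, 0.00) = 0.00 ≤ 0.00.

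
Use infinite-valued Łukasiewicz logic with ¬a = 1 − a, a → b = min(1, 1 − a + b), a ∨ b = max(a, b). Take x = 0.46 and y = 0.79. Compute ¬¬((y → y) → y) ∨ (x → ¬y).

0.79

y → y = min(1, 1 − 0.79 + 0.79) = min(1, 1.00) = 1.00
(y → y) → y = min(1, 1 − 1.00 + 0.79) = min(1, 0.79) = 0.79
¬((y → y) → y) = 1 − 0.79 = 0.21
¬¬((y → y) → y) = 1 − 0.21 = 0.79
¬y = 1 − 0.79 = 0.21
x → ¬y = min(1, 1 − 0.46 + 0.21) = min(1, 0.75) = 0.75
¬¬((y → y) → y) ∨ (x → ¬y) = max(0.79, 0.75) = 0.79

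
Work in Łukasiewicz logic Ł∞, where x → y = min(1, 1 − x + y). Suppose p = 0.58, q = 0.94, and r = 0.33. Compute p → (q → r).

0.81

q → r = min(1, 1 − 0.94 + 0.33) = min(1, 0.39) = 0.39
p → (q → r) = min(1, 1 − 0.58 + 0.39) = min(1, 0.81) = 0.81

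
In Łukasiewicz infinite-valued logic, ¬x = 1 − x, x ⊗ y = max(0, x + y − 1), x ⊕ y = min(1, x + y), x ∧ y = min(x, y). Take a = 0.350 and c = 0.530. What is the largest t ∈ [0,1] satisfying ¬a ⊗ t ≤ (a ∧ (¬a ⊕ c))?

0.700

¬a = 1 − 0.350 = 0.650
So the left factor is ¬a = 0.650.
¬a ⊕ c = min(1, 0.650 + 0.530) = min(1, 1.180) = 1.000
a ∧ (¬a ⊕ c) = min(0.350, 1.000) = 0.350
So the right-hand bound is a ∧ (¬a ⊕ c) = 0.350.
The residuum of the Łukasiewicz t-norm gives the supremum: min(1, 1 − 0.650 + 0.350).
1 − 0.650 + 0.350 = 0.700, so t = min(1, 0.700) = 0.700.
Check: 0.650 ⊗ 0.700 = max(0, 0.350) = 0.350 ≤ 0.350.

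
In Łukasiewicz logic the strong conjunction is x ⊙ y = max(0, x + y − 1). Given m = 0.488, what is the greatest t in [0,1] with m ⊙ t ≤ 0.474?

The residuum of the Łukasiewicz t-norm gives the supremum: min(1, 1 − 0.488 + 0.474).
1 − 0.488 + 0.474 = 0.986, so t = min(1, 0.986) = 0.986.
Check: 0.488 ⊙ 0.986 = max(0, 0.474) = 0.474 ≤ 0.474.

0.986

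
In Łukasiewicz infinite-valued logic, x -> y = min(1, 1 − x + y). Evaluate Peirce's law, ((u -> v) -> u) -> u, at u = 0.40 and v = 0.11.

0.71

u -> v = min(1, 1 − 0.40 + 0.11) = min(1, 0.71) = 0.71
(u -> v) -> u = min(1, 1 − 0.71 + 0.40) = min(1, 0.69) = 0.69
((u -> v) -> u) -> u = min(1, 1 − 0.69 + 0.40) = min(1, 0.71) = 0.71
(The value 0.71 < 1 shows this instance is not satisfied; not a Ł∞-tautology in general.)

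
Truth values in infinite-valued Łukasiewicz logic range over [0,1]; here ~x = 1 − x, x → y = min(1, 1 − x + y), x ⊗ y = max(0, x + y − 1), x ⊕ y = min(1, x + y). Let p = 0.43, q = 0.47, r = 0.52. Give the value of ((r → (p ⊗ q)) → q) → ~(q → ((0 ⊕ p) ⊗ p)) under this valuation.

p ⊗ q = max(0, 0.43 + 0.47 − 1) = max(0, -0.10) = 0.00
r → (p ⊗ q) = min(1, 1 − 0.52 + 0.00) = min(1, 0.48) = 0.48
(r → (p ⊗ q)) → q = min(1, 1 − 0.48 + 0.47) = min(1, 0.99) = 0.99
0 ⊕ p = min(1, 0.00 + 0.43) = min(1, 0.43) = 0.43
(0 ⊕ p) ⊗ p = max(0, 0.43 + 0.43 − 1) = max(0, -0.14) = 0.00
q → ((0 ⊕ p) ⊗ p) = min(1, 1 − 0.47 + 0.00) = min(1, 0.53) = 0.53
~(q → ((0 ⊕ p) ⊗ p)) = 1 − 0.53 = 0.47
((r → (p ⊗ q)) → q) → ~(q → ((0 ⊕ p) ⊗ p)) = min(1, 1 − 0.99 + 0.47) = min(1, 0.48) = 0.48

0.48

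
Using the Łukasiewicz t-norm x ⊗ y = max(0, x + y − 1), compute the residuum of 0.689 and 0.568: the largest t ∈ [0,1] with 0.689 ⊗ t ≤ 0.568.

The residuum of the Łukasiewicz t-norm gives the supremum: min(1, 1 − 0.689 + 0.568).
1 − 0.689 + 0.568 = 0.879, so t = min(1, 0.879) = 0.879.
Check: 0.689 ⊗ 0.879 = max(0, 0.568) = 0.568 ≤ 0.568.

0.879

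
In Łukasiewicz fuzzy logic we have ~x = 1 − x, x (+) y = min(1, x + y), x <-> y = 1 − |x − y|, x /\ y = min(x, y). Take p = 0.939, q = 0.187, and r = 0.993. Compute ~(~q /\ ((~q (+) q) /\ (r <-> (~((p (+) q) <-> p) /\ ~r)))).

~q = 1 − 0.187 = 0.813
~q (+) q = min(1, 0.813 + 0.187) = min(1, 1.000) = 1.000
p (+) q = min(1, 0.939 + 0.187) = min(1, 1.126) = 1.000
(p (+) q) <-> p = 1 − |1.000 − 0.939| = 1 − 0.061 = 0.939
~((p (+) q) <-> p) = 1 − 0.939 = 0.061
~r = 1 − 0.993 = 0.007
~((p (+) q) <-> p) /\ ~r = min(0.061, 0.007) = 0.007
r <-> (~((p (+) q) <-> p) /\ ~r) = 1 − |0.993 − 0.007| = 1 − 0.986 = 0.014
(~q (+) q) /\ (r <-> (~((p (+) q) <-> p) /\ ~r)) = min(1.000, 0.014) = 0.014
~q /\ ((~q (+) q) /\ (r <-> (~((p (+) q) <-> p) /\ ~r))) = min(0.813, 0.014) = 0.014
~(~q /\ ((~q (+) q) /\ (r <-> (~((p (+) q) <-> p) /\ ~r)))) = 1 − 0.014 = 0.986

0.986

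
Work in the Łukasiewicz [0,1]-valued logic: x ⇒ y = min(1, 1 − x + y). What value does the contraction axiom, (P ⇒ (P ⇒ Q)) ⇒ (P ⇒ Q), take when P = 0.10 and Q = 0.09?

0.99

P ⇒ Q = min(1, 1 − 0.10 + 0.09) = min(1, 0.99) = 0.99
P ⇒ (P ⇒ Q) = min(1, 1 − 0.10 + 0.99) = min(1, 1.89) = 1.00
(P ⇒ (P ⇒ Q)) ⇒ (P ⇒ Q) = min(1, 1 − 1.00 + 0.99) = min(1, 0.99) = 0.99
(The value 0.99 < 1 shows this instance is not satisfied; fails in Ł∞ (the t-norm is not idempotent).)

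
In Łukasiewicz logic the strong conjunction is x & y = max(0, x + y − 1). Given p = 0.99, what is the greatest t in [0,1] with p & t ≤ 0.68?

0.69

The residuum of the Łukasiewicz t-norm gives the supremum: min(1, 1 − 0.99 + 0.68).
1 − 0.99 + 0.68 = 0.69, so t = min(1, 0.69) = 0.69.
Check: 0.99 & 0.69 = max(0, 0.68) = 0.68 ≤ 0.68.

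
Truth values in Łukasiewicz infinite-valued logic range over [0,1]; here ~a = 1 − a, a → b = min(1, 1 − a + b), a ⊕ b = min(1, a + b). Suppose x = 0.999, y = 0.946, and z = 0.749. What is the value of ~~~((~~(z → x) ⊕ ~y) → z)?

z → x = min(1, 1 − 0.749 + 0.999) = min(1, 1.250) = 1.000
~(z → x) = 1 − 1.000 = 0.000
~~(z → x) = 1 − 0.000 = 1.000
~y = 1 − 0.946 = 0.054
~~(z → x) ⊕ ~y = min(1, 1.000 + 0.054) = min(1, 1.054) = 1.000
(~~(z → x) ⊕ ~y) → z = min(1, 1 − 1.000 + 0.749) = min(1, 0.749) = 0.749
~((~~(z → x) ⊕ ~y) → z) = 1 − 0.749 = 0.251
~~((~~(z → x) ⊕ ~y) → z) = 1 − 0.251 = 0.749
~~~((~~(z → x) ⊕ ~y) → z) = 1 − 0.749 = 0.251

0.251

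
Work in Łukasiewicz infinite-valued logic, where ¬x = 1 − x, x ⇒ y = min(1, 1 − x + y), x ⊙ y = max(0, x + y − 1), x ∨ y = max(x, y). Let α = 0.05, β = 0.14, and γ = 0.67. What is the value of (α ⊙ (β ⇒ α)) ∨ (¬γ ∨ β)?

β ⇒ α = min(1, 1 − 0.14 + 0.05) = min(1, 0.91) = 0.91
α ⊙ (β ⇒ α) = max(0, 0.05 + 0.91 − 1) = max(0, -0.04) = 0.00
¬γ = 1 − 0.67 = 0.33
¬γ ∨ β = max(0.33, 0.14) = 0.33
(α ⊙ (β ⇒ α)) ∨ (¬γ ∨ β) = max(0.00, 0.33) = 0.33

0.33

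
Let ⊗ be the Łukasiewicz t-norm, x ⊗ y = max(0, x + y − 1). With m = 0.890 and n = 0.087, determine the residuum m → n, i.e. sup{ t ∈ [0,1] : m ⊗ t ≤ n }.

0.197

The residuum of the Łukasiewicz t-norm gives the supremum: min(1, 1 − 0.890 + 0.087).
1 − 0.890 + 0.087 = 0.197, so t = min(1, 0.197) = 0.197.
Check: 0.890 ⊗ 0.197 = max(0, 0.087) = 0.087 ≤ 0.087.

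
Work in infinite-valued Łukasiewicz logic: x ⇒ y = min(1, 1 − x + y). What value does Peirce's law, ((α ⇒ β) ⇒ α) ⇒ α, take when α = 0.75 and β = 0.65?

0.90

α ⇒ β = min(1, 1 − 0.75 + 0.65) = min(1, 0.90) = 0.90
(α ⇒ β) ⇒ α = min(1, 1 − 0.90 + 0.75) = min(1, 0.85) = 0.85
((α ⇒ β) ⇒ α) ⇒ α = min(1, 1 − 0.85 + 0.75) = min(1, 0.90) = 0.90
(The value 0.90 < 1 shows this instance is not satisfied; not a Ł∞-tautology in general.)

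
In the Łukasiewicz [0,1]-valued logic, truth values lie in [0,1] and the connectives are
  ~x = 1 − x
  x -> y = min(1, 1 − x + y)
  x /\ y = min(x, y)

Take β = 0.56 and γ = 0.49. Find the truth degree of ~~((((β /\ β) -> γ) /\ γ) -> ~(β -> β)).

β /\ β = min(0.56, 0.56) = 0.56
(β /\ β) -> γ = min(1, 1 − 0.56 + 0.49) = min(1, 0.93) = 0.93
((β /\ β) -> γ) /\ γ = min(0.93, 0.49) = 0.49
β -> β = min(1, 1 − 0.56 + 0.56) = min(1, 1.00) = 1.00
~(β -> β) = 1 − 1.00 = 0.00
(((β /\ β) -> γ) /\ γ) -> ~(β -> β) = min(1, 1 − 0.49 + 0.00) = min(1, 0.51) = 0.51
~((((β /\ β) -> γ) /\ γ) -> ~(β -> β)) = 1 − 0.51 = 0.49
~~((((β /\ β) -> γ) /\ γ) -> ~(β -> β)) = 1 − 0.49 = 0.51

0.51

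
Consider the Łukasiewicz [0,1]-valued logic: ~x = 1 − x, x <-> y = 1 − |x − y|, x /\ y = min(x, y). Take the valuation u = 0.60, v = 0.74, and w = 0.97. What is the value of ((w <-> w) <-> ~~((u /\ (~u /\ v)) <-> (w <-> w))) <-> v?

0.66

w <-> w = 1 − |0.97 − 0.97| = 1 − 0.00 = 1.00
~u = 1 − 0.60 = 0.40
~u /\ v = min(0.40, 0.74) = 0.40
u /\ (~u /\ v) = min(0.60, 0.40) = 0.40
(u /\ (~u /\ v)) <-> (w <-> w) = 1 − |0.40 − 1.00| = 1 − 0.60 = 0.40
~((u /\ (~u /\ v)) <-> (w <-> w)) = 1 − 0.40 = 0.60
~~((u /\ (~u /\ v)) <-> (w <-> w)) = 1 − 0.60 = 0.40
(w <-> w) <-> ~~((u /\ (~u /\ v)) <-> (w <-> w)) = 1 − |1.00 − 0.40| = 1 − 0.60 = 0.40
((w <-> w) <-> ~~((u /\ (~u /\ v)) <-> (w <-> w))) <-> v = 1 − |0.40 − 0.74| = 1 − 0.34 = 0.66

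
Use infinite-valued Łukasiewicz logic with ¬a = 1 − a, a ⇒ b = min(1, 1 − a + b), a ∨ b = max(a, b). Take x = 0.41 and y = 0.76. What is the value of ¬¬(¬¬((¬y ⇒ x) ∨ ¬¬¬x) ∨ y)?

1.00

¬y = 1 − 0.76 = 0.24
¬y ⇒ x = min(1, 1 − 0.24 + 0.41) = min(1, 1.17) = 1.00
¬x = 1 − 0.41 = 0.59
¬¬x = 1 − 0.59 = 0.41
¬¬¬x = 1 − 0.41 = 0.59
(¬y ⇒ x) ∨ ¬¬¬x = max(1.00, 0.59) = 1.00
¬((¬y ⇒ x) ∨ ¬¬¬x) = 1 − 1.00 = 0.00
¬¬((¬y ⇒ x) ∨ ¬¬¬x) = 1 − 0.00 = 1.00
¬¬((¬y ⇒ x) ∨ ¬¬¬x) ∨ y = max(1.00, 0.76) = 1.00
¬(¬¬((¬y ⇒ x) ∨ ¬¬¬x) ∨ y) = 1 − 1.00 = 0.00
¬¬(¬¬((¬y ⇒ x) ∨ ¬¬¬x) ∨ y) = 1 − 0.00 = 1.00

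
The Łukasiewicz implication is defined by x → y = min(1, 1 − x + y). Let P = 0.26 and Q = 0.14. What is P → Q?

P → Q = min(1, 1 − 0.26 + 0.14) = min(1, 0.88) = 0.88
For comparison, the Gödel implication (1 if x ≤ y else y) would give 0.14.

0.88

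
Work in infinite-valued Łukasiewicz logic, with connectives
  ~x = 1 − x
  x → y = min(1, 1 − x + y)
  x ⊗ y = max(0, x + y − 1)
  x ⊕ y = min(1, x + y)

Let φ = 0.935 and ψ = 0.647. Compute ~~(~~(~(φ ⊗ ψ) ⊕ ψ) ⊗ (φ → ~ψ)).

φ ⊗ ψ = max(0, 0.935 + 0.647 − 1) = max(0, 0.582) = 0.582
~(φ ⊗ ψ) = 1 − 0.582 = 0.418
~(φ ⊗ ψ) ⊕ ψ = min(1, 0.418 + 0.647) = min(1, 1.065) = 1.000
~(~(φ ⊗ ψ) ⊕ ψ) = 1 − 1.000 = 0.000
~~(~(φ ⊗ ψ) ⊕ ψ) = 1 − 0.000 = 1.000
~ψ = 1 − 0.647 = 0.353
φ → ~ψ = min(1, 1 − 0.935 + 0.353) = min(1, 0.418) = 0.418
~~(~(φ ⊗ ψ) ⊕ ψ) ⊗ (φ → ~ψ) = max(0, 1.000 + 0.418 − 1) = max(0, 0.418) = 0.418
~(~~(~(φ ⊗ ψ) ⊕ ψ) ⊗ (φ → ~ψ)) = 1 − 0.418 = 0.582
~~(~~(~(φ ⊗ ψ) ⊕ ψ) ⊗ (φ → ~ψ)) = 1 − 0.582 = 0.418

0.418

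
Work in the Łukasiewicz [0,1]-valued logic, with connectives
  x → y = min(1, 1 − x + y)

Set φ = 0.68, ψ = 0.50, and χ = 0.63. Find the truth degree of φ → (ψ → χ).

ψ → χ = min(1, 1 − 0.50 + 0.63) = min(1, 1.13) = 1.00
φ → (ψ → χ) = min(1, 1 − 0.68 + 1.00) = min(1, 1.32) = 1.00

1.00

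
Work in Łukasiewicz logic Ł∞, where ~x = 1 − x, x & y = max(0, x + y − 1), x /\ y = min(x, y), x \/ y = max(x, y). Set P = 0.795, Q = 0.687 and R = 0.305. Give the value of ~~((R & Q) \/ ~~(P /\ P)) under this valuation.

0.795

R & Q = max(0, 0.305 + 0.687 − 1) = max(0, -0.008) = 0.000
P /\ P = min(0.795, 0.795) = 0.795
~(P /\ P) = 1 − 0.795 = 0.205
~~(P /\ P) = 1 − 0.205 = 0.795
(R & Q) \/ ~~(P /\ P) = max(0.000, 0.795) = 0.795
~((R & Q) \/ ~~(P /\ P)) = 1 − 0.795 = 0.205
~~((R & Q) \/ ~~(P /\ P)) = 1 − 0.205 = 0.795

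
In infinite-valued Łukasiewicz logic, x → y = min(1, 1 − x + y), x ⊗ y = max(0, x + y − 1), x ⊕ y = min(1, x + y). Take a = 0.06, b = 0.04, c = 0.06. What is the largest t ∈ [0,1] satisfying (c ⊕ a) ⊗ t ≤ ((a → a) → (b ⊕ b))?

c ⊕ a = min(1, 0.06 + 0.06) = min(1, 0.12) = 0.12
So the left factor is c ⊕ a = 0.12.
a → a = min(1, 1 − 0.06 + 0.06) = min(1, 1.00) = 1.00
b ⊕ b = min(1, 0.04 + 0.04) = min(1, 0.08) = 0.08
(a → a) → (b ⊕ b) = min(1, 1 − 1.00 + 0.08) = min(1, 0.08) = 0.08
So the right-hand bound is (a → a) → (b ⊕ b) = 0.08.
The residuum of the Łukasiewicz t-norm gives the supremum: min(1, 1 − 0.12 + 0.08).
1 − 0.12 + 0.08 = 0.96, so t = min(1, 0.96) = 0.96.
Check: 0.12 ⊗ 0.96 = max(0, 0.08) = 0.08 ≤ 0.08.

0.96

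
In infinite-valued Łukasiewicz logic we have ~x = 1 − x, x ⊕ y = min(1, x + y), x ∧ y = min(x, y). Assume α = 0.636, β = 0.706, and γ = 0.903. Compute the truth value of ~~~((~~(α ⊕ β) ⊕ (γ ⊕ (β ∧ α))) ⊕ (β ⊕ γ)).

α ⊕ β = min(1, 0.636 + 0.706) = min(1, 1.342) = 1.000
~(α ⊕ β) = 1 − 1.000 = 0.000
~~(α ⊕ β) = 1 − 0.000 = 1.000
β ∧ α = min(0.706, 0.636) = 0.636
γ ⊕ (β ∧ α) = min(1, 0.903 + 0.636) = min(1, 1.539) = 1.000
~~(α ⊕ β) ⊕ (γ ⊕ (β ∧ α)) = min(1, 1.000 + 1.000) = min(1, 2.000) = 1.000
β ⊕ γ = min(1, 0.706 + 0.903) = min(1, 1.609) = 1.000
(~~(α ⊕ β) ⊕ (γ ⊕ (β ∧ α))) ⊕ (β ⊕ γ) = min(1, 1.000 + 1.000) = min(1, 2.000) = 1.000
~((~~(α ⊕ β) ⊕ (γ ⊕ (β ∧ α))) ⊕ (β ⊕ γ)) = 1 − 1.000 = 0.000
~~((~~(α ⊕ β) ⊕ (γ ⊕ (β ∧ α))) ⊕ (β ⊕ γ)) = 1 − 0.000 = 1.000
~~~((~~(α ⊕ β) ⊕ (γ ⊕ (β ∧ α))) ⊕ (β ⊕ γ)) = 1 − 1.000 = 0.000

0.000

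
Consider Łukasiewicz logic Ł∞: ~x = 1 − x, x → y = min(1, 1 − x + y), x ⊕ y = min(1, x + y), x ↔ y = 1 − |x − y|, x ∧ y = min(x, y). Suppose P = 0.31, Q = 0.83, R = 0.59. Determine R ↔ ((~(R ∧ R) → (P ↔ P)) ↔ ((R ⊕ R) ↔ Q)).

R ∧ R = min(0.59, 0.59) = 0.59
~(R ∧ R) = 1 − 0.59 = 0.41
P ↔ P = 1 − |0.31 − 0.31| = 1 − 0.00 = 1.00
~(R ∧ R) → (P ↔ P) = min(1, 1 − 0.41 + 1.00) = min(1, 1.59) = 1.00
R ⊕ R = min(1, 0.59 + 0.59) = min(1, 1.18) = 1.00
(R ⊕ R) ↔ Q = 1 − |1.00 − 0.83| = 1 − 0.17 = 0.83
(~(R ∧ R) → (P ↔ P)) ↔ ((R ⊕ R) ↔ Q) = 1 − |1.00 − 0.83| = 1 − 0.17 = 0.83
R ↔ ((~(R ∧ R) → (P ↔ P)) ↔ ((R ⊕ R) ↔ Q)) = 1 − |0.59 − 0.83| = 1 − 0.24 = 0.76

0.76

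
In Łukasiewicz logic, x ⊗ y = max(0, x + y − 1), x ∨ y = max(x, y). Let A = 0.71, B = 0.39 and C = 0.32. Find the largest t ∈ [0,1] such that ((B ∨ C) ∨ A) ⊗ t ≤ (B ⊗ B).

B ∨ C = max(0.39, 0.32) = 0.39
(B ∨ C) ∨ A = max(0.39, 0.71) = 0.71
So the left factor is (B ∨ C) ∨ A = 0.71.
B ⊗ B = max(0, 0.39 + 0.39 − 1) = max(0, -0.22) = 0.00
So the right-hand bound is B ⊗ B = 0.00.
The residuum of the Łukasiewicz t-norm gives the supremum: min(1, 1 − 0.71 + 0.00).
1 − 0.71 + 0.00 = 0.29, so t = min(1, 0.29) = 0.29.
Check: 0.71 ⊗ 0.29 = max(0, 0.00) = 0.00 ≤ 0.00.

0.29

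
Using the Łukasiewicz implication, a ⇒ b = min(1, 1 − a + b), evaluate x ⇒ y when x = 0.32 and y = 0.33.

1.00

x ⇒ y = min(1, 1 − 0.32 + 0.33) = min(1, 1.01) = 1.00
For comparison, the Gödel implication (1 if a ≤ b else b) would give 1.00.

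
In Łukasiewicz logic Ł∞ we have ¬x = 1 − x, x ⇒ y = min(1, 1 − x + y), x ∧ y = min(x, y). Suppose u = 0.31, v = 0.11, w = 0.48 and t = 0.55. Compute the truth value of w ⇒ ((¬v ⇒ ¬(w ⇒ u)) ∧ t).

0.80

¬v = 1 − 0.11 = 0.89
w ⇒ u = min(1, 1 − 0.48 + 0.31) = min(1, 0.83) = 0.83
¬(w ⇒ u) = 1 − 0.83 = 0.17
¬v ⇒ ¬(w ⇒ u) = min(1, 1 − 0.89 + 0.17) = min(1, 0.28) = 0.28
(¬v ⇒ ¬(w ⇒ u)) ∧ t = min(0.28, 0.55) = 0.28
w ⇒ ((¬v ⇒ ¬(w ⇒ u)) ∧ t) = min(1, 1 − 0.48 + 0.28) = min(1, 0.80) = 0.80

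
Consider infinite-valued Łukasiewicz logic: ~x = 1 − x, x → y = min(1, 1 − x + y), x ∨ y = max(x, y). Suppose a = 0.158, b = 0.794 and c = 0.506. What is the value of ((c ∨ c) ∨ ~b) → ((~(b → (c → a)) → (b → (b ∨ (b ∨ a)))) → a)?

c ∨ c = max(0.506, 0.506) = 0.506
~b = 1 − 0.794 = 0.206
(c ∨ c) ∨ ~b = max(0.506, 0.206) = 0.506
c → a = min(1, 1 − 0.506 + 0.158) = min(1, 0.652) = 0.652
b → (c → a) = min(1, 1 − 0.794 + 0.652) = min(1, 0.858) = 0.858
~(b → (c → a)) = 1 − 0.858 = 0.142
b ∨ a = max(0.794, 0.158) = 0.794
b ∨ (b ∨ a) = max(0.794, 0.794) = 0.794
b → (b ∨ (b ∨ a)) = min(1, 1 − 0.794 + 0.794) = min(1, 1.000) = 1.000
~(b → (c → a)) → (b → (b ∨ (b ∨ a))) = min(1, 1 − 0.142 + 1.000) = min(1, 1.858) = 1.000
(~(b → (c → a)) → (b → (b ∨ (b ∨ a)))) → a = min(1, 1 − 1.000 + 0.158) = min(1, 0.158) = 0.158
((c ∨ c) ∨ ~b) → ((~(b → (c → a)) → (b → (b ∨ (b ∨ a)))) → a) = min(1, 1 − 0.506 + 0.158) = min(1, 0.652) = 0.652

0.652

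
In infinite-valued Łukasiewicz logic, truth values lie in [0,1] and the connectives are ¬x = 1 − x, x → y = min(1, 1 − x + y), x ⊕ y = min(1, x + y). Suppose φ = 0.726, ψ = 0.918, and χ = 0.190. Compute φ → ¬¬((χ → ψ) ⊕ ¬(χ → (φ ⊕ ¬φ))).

χ → ψ = min(1, 1 − 0.190 + 0.918) = min(1, 1.728) = 1.000
¬φ = 1 − 0.726 = 0.274
φ ⊕ ¬φ = min(1, 0.726 + 0.274) = min(1, 1.000) = 1.000
χ → (φ ⊕ ¬φ) = min(1, 1 − 0.190 + 1.000) = min(1, 1.810) = 1.000
¬(χ → (φ ⊕ ¬φ)) = 1 − 1.000 = 0.000
(χ → ψ) ⊕ ¬(χ → (φ ⊕ ¬φ)) = min(1, 1.000 + 0.000) = min(1, 1.000) = 1.000
¬((χ → ψ) ⊕ ¬(χ → (φ ⊕ ¬φ))) = 1 − 1.000 = 0.000
¬¬((χ → ψ) ⊕ ¬(χ → (φ ⊕ ¬φ))) = 1 − 0.000 = 1.000
φ → ¬¬((χ → ψ) ⊕ ¬(χ → (φ ⊕ ¬φ))) = min(1, 1 − 0.726 + 1.000) = min(1, 1.274) = 1.000

1.000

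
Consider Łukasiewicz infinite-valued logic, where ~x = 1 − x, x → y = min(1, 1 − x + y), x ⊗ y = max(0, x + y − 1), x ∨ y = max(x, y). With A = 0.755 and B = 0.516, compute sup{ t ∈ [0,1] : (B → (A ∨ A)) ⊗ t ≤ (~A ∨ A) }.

0.755

A ∨ A = max(0.755, 0.755) = 0.755
B → (A ∨ A) = min(1, 1 − 0.516 + 0.755) = min(1, 1.239) = 1.000
So the left factor is B → (A ∨ A) = 1.000.
~A = 1 − 0.755 = 0.245
~A ∨ A = max(0.245, 0.755) = 0.755
So the right-hand bound is ~A ∨ A = 0.755.
The residuum of the Łukasiewicz t-norm gives the supremum: min(1, 1 − 1.000 + 0.755).
1 − 1.000 + 0.755 = 0.755, so t = min(1, 0.755) = 0.755.
Check: 1.000 ⊗ 0.755 = max(0, 0.755) = 0.755 ≤ 0.755.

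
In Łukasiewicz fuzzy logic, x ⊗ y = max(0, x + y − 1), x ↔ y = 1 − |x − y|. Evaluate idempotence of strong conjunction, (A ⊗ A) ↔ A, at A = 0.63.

A ⊗ A = max(0, 0.63 + 0.63 − 1) = max(0, 0.26) = 0.26
(A ⊗ A) ↔ A = 1 − |0.26 − 0.63| = 1 − 0.37 = 0.63
(The value 0.63 < 1 shows this instance is not satisfied; fails in Ł∞ since a ⊗ a = max(0, 2a−1) ≠ a in general.)

0.63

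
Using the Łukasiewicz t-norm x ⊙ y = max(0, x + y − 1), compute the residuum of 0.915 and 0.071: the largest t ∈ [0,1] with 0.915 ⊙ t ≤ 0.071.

The residuum of the Łukasiewicz t-norm gives the supremum: min(1, 1 − 0.915 + 0.071).
1 − 0.915 + 0.071 = 0.156, so t = min(1, 0.156) = 0.156.
Check: 0.915 ⊙ 0.156 = max(0, 0.071) = 0.071 ≤ 0.071.

0.156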